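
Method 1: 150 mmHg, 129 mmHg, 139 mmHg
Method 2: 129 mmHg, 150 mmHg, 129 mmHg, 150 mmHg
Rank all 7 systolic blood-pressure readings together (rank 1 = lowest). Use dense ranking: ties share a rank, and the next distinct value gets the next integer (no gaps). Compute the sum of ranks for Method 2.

8

Sorted (ascending): 129, 129, 129, 139, 150, 150, 150
The 3 values of 129 share dense rank 1.
The 3 values of 150 share dense rank 3.
Remaining distinct values take the next consecutive integers.
Method 2 values → pooled ranks: 129→1, 150→3, 129→1, 150→3
Rank sum = 1 + 3 + 1 + 3 = 8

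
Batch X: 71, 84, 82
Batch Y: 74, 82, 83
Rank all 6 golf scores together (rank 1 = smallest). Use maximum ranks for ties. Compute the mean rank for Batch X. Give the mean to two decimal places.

Sorted (ascending): 71, 74, 82, 82, 83, 84
The 2 values of 82 occupy positions 3–4 → each gets rank 4.
Batch X values → pooled ranks: 71→1, 84→6, 82→4
Mean rank = (1 + 6 + 4) / 3 = 3.67

3.67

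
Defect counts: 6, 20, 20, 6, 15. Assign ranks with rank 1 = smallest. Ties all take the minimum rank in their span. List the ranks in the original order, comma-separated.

1, 4, 4, 1, 3

Sorted (ascending): 6, 6, 15, 20, 20
The 2 values of 6 occupy positions 1–2 → each gets rank 1.
The 2 values of 20 occupy positions 4–5 → each gets rank 4.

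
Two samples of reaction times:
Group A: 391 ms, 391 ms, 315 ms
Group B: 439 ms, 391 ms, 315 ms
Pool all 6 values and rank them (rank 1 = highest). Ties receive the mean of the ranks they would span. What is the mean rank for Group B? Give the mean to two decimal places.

3.17

Sorted (descending): 439, 391, 391, 391, 315, 315
The 3 values of 391 occupy positions 2–4 → average rank 3.
The 2 values of 315 occupy positions 5–6 → average rank (5+6)/2 = 5.5.
Group B values → pooled ranks: 439→1, 391→3, 315→5.5
Mean rank = (1 + 3 + 5.5) / 3 = 3.17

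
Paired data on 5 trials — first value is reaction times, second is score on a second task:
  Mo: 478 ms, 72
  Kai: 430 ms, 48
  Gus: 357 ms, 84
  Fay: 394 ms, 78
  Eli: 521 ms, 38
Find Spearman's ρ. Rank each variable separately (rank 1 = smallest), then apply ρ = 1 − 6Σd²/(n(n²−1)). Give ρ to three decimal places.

Ranks of variable 1: 4, 3, 1, 2, 5
Ranks of variable 2: 3, 2, 5, 4, 1
d = r₁ − r₂: 1, 1, -4, -2, 4
d²: 1, 1, 16, 4, 16; Σd² = 38
ρ = 1 − 6·38/(5·24) = 1 − 228/120 = -0.900

-0.900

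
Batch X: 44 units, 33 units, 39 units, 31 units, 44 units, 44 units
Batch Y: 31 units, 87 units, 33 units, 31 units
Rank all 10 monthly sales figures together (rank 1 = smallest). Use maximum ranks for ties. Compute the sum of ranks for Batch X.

41

Sorted (ascending): 31, 31, 31, 33, 33, 39, 44, 44, 44, 87
The 3 values of 31 occupy positions 1–3 → each gets rank 3.
The 2 values of 33 occupy positions 4–5 → each gets rank 5.
The 3 values of 44 occupy positions 7–9 → each gets rank 9.
Batch X values → pooled ranks: 44→9, 33→5, 39→6, 31→3, 44→9, 44→9
Rank sum = 9 + 5 + 6 + 3 + 9 + 9 = 41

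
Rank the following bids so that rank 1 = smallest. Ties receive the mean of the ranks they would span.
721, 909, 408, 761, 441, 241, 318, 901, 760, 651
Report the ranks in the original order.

Sorted (ascending): 241, 318, 408, 441, 651, 721, 760, 761, 901, 909
No ties — each value takes its position as its rank.

6, 10, 3, 8, 4, 1, 2, 9, 7, 5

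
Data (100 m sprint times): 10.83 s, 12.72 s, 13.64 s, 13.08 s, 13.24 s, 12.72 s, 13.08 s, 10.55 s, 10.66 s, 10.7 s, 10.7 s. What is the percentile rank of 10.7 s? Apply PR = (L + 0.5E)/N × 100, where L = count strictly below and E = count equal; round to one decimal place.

N = 11.
Strictly below 10.7: 2. Equal to 10.7: 2.
PR = (2 + 0.5·2)/11 × 100 = 27.3

27.3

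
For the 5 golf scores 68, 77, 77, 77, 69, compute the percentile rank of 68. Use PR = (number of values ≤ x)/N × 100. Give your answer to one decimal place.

20.0

N = 5.
Strictly below 68: 0. Equal to 68: 1.
PR = 1/5 × 100 = 20.0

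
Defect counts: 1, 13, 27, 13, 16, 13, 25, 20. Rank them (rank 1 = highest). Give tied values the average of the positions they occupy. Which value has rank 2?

Sorted (descending): 27, 25, 20, 16, 13, 13, 13, 1
The 3 values of 13 occupy positions 5–7 → average rank 6.
Rank 2 → value 25.

25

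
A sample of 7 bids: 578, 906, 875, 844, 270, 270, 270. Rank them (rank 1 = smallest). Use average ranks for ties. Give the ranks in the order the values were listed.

4, 7, 6, 5, 2, 2, 2

Sorted (ascending): 270, 270, 270, 578, 844, 875, 906
The 3 values of 270 occupy positions 1–3 → average rank 2.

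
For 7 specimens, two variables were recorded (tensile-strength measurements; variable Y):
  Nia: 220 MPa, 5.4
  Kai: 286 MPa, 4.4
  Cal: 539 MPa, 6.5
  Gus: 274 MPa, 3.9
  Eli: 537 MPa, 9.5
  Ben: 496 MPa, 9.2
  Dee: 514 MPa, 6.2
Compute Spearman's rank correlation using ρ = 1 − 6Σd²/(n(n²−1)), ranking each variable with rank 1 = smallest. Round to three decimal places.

0.714

Ranks of variable 1: 1, 3, 7, 2, 6, 4, 5
Ranks of variable 2: 3, 2, 5, 1, 7, 6, 4
d = r₁ − r₂: -2, 1, 2, 1, -1, -2, 1
d²: 4, 1, 4, 1, 1, 4, 1; Σd² = 16
ρ = 1 − 6·16/(7·48) = 1 − 96/336 = 0.714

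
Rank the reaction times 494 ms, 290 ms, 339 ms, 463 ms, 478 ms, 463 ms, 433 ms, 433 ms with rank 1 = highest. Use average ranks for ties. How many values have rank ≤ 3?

2

Sorted (descending): 494, 478, 463, 463, 433, 433, 339, 290
The 2 values of 463 occupy positions 3–4 → average rank (3+4)/2 = 3.5.
The 2 values of 433 occupy positions 5–6 → average rank (5+6)/2 = 5.5.
Ranks ≤ 3: {1, 2} → 2 values.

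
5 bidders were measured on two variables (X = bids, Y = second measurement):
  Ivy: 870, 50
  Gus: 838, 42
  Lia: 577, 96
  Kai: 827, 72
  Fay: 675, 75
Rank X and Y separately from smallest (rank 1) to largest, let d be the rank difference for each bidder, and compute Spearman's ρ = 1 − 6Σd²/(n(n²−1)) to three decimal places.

-0.900

Ranks of variable 1: 5, 4, 1, 3, 2
Ranks of variable 2: 2, 1, 5, 3, 4
d = r₁ − r₂: 3, 3, -4, 0, -2
d²: 9, 9, 16, 0, 4; Σd² = 38
ρ = 1 − 6·38/(5·24) = 1 − 228/120 = -0.900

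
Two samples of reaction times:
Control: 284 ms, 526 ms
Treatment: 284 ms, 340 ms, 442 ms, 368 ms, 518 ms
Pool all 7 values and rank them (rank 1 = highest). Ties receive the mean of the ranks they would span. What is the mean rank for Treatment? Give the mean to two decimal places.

Sorted (descending): 526, 518, 442, 368, 340, 284, 284
The 2 values of 284 occupy positions 6–7 → average rank (6+7)/2 = 6.5.
Treatment values → pooled ranks: 284→6.5, 340→5, 442→3, 368→4, 518→2
Mean rank = (6.5 + 5 + 3 + 4 + 2) / 5 = 4.10

4.10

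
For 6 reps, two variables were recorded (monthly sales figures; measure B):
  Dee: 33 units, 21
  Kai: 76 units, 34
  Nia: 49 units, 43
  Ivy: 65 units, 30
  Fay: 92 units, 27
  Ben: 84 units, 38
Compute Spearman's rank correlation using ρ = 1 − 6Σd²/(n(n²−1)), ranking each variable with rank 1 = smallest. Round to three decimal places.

0.086

Ranks of variable 1: 1, 4, 2, 3, 6, 5
Ranks of variable 2: 1, 4, 6, 3, 2, 5
d = r₁ − r₂: 0, 0, -4, 0, 4, 0
d²: 0, 0, 16, 0, 16, 0; Σd² = 32
ρ = 1 − 6·32/(6·35) = 1 − 192/210 = 0.086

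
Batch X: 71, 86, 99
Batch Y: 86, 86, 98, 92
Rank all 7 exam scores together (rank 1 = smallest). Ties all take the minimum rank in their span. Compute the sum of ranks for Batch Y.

Sorted (ascending): 71, 86, 86, 86, 92, 98, 99
The 3 values of 86 occupy positions 2–4 → each gets rank 2.
Batch Y values → pooled ranks: 86→2, 86→2, 98→6, 92→5
Rank sum = 2 + 2 + 6 + 5 = 15

15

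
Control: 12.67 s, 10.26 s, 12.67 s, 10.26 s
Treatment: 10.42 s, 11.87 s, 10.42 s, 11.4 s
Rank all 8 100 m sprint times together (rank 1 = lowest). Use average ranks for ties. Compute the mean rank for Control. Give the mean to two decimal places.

Sorted (ascending): 10.26, 10.26, 10.42, 10.42, 11.4, 11.87, 12.67, 12.67
The 2 values of 10.26 occupy positions 1–2 → average rank (1+2)/2 = 1.5.
The 2 values of 10.42 occupy positions 3–4 → average rank (3+4)/2 = 3.5.
The 2 values of 12.67 occupy positions 7–8 → average rank (7+8)/2 = 7.5.
Control values → pooled ranks: 12.67→7.5, 10.26→1.5, 12.67→7.5, 10.26→1.5
Mean rank = (7.5 + 1.5 + 7.5 + 1.5) / 4 = 4.50

4.50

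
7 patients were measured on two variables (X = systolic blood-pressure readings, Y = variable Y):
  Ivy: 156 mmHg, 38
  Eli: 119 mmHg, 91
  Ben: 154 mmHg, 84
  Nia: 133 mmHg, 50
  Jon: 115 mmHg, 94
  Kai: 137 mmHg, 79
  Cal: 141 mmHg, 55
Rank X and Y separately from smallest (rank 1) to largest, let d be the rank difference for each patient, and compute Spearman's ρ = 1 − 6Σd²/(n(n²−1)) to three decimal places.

-0.679

Ranks of variable 1: 7, 2, 6, 3, 1, 4, 5
Ranks of variable 2: 1, 6, 5, 2, 7, 4, 3
d = r₁ − r₂: 6, -4, 1, 1, -6, 0, 2
d²: 36, 16, 1, 1, 36, 0, 4; Σd² = 94
ρ = 1 − 6·94/(7·48) = 1 − 564/336 = -0.679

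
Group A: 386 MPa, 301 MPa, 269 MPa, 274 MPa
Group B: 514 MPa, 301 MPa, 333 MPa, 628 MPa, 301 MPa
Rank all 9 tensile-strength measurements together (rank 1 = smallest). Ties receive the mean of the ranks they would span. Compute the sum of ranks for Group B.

Sorted (ascending): 269, 274, 301, 301, 301, 333, 386, 514, 628
The 3 values of 301 occupy positions 3–5 → average rank 4.
Group B values → pooled ranks: 514→8, 301→4, 333→6, 628→9, 301→4
Rank sum = 8 + 4 + 6 + 9 + 4 = 31

31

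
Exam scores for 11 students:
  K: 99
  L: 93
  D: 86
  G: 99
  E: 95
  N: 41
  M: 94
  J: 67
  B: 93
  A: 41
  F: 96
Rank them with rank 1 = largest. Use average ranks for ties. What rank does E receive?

4

Sorted (descending): 99, 99, 96, 95, 94, 93, 93, 86, 67, 41, 41
The 2 values of 99 occupy positions 1–2 → average rank (1+2)/2 = 1.5.
The 2 values of 93 occupy positions 6–7 → average rank (6+7)/2 = 6.5.
The 2 values of 41 occupy positions 10–11 → average rank (10+11)/2 = 10.5.
E has value 95 → rank 4.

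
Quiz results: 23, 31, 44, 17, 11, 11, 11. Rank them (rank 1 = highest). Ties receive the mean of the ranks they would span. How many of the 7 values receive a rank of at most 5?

Sorted (descending): 44, 31, 23, 17, 11, 11, 11
The 3 values of 11 occupy positions 5–7 → average rank 6.
Ranks ≤ 5: {1, 2, 3, 4} → 4 values.

4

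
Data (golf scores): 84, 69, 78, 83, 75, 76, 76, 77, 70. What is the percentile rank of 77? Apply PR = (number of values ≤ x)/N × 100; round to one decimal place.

N = 9.
Strictly below 77: 5. Equal to 77: 1.
PR = 6/9 × 100 = 66.7

66.7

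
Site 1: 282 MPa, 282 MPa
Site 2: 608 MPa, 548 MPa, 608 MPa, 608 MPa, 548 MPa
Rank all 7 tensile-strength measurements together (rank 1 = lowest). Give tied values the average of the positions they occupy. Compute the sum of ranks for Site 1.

Sorted (ascending): 282, 282, 548, 548, 608, 608, 608
The 2 values of 282 occupy positions 1–2 → average rank (1+2)/2 = 1.5.
The 2 values of 548 occupy positions 3–4 → average rank (3+4)/2 = 3.5.
The 3 values of 608 occupy positions 5–7 → average rank 6.
Site 1 values → pooled ranks: 282→1.5, 282→1.5
Rank sum = 1.5 + 1.5 = 3

3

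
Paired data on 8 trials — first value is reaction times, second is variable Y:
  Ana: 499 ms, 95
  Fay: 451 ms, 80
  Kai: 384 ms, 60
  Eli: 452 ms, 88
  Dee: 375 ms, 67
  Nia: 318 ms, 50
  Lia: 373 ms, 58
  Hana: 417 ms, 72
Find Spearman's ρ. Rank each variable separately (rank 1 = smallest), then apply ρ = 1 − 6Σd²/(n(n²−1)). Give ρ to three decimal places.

0.976

Ranks of variable 1: 8, 6, 4, 7, 3, 1, 2, 5
Ranks of variable 2: 8, 6, 3, 7, 4, 1, 2, 5
d = r₁ − r₂: 0, 0, 1, 0, -1, 0, 0, 0
d²: 0, 0, 1, 0, 1, 0, 0, 0; Σd² = 2
ρ = 1 − 6·2/(8·63) = 1 − 12/504 = 0.976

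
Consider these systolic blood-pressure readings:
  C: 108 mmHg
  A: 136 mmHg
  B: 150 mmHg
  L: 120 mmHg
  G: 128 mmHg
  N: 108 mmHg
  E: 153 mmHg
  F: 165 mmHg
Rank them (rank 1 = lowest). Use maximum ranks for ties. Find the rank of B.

6

Sorted (ascending): 108, 108, 120, 128, 136, 150, 153, 165
The 2 values of 108 occupy positions 1–2 → each gets rank 2.
B has value 150 mmHg → rank 6.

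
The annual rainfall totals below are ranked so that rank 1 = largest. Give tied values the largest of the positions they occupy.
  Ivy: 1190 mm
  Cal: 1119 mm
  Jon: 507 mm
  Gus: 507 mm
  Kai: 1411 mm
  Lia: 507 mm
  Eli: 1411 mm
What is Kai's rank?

Sorted (descending): 1411, 1411, 1190, 1119, 507, 507, 507
The 2 values of 1411 occupy positions 1–2 → each gets rank 2.
The 3 values of 507 occupy positions 5–7 → each gets rank 7.
Kai has value 1411 mm → rank 2.

2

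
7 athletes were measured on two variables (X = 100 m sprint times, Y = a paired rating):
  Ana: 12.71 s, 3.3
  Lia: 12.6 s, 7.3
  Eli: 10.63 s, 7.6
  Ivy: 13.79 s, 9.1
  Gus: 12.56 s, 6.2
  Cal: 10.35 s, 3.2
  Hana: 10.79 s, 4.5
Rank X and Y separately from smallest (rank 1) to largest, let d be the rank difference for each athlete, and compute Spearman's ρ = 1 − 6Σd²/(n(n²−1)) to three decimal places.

0.429

Ranks of variable 1: 6, 5, 2, 7, 4, 1, 3
Ranks of variable 2: 2, 5, 6, 7, 4, 1, 3
d = r₁ − r₂: 4, 0, -4, 0, 0, 0, 0
d²: 16, 0, 16, 0, 0, 0, 0; Σd² = 32
ρ = 1 − 6·32/(7·48) = 1 − 192/336 = 0.429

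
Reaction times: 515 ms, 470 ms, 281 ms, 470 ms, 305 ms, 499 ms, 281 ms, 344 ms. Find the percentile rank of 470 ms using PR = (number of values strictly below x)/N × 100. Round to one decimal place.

N = 8.
Strictly below 470: 4. Equal to 470: 2.
PR = 4/8 × 100 = 50.0

50.0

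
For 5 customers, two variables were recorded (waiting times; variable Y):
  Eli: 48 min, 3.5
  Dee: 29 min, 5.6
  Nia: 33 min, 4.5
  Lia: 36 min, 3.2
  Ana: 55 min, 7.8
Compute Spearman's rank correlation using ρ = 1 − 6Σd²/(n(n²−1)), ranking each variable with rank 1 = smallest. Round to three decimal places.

0.100

Ranks of variable 1: 4, 1, 2, 3, 5
Ranks of variable 2: 2, 4, 3, 1, 5
d = r₁ − r₂: 2, -3, -1, 2, 0
d²: 4, 9, 1, 4, 0; Σd² = 18
ρ = 1 − 6·18/(5·24) = 1 − 108/120 = 0.100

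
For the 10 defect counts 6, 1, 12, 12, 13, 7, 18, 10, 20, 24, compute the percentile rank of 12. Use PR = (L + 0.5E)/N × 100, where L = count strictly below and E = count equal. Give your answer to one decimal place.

50.0

N = 10.
Strictly below 12: 4. Equal to 12: 2.
PR = (4 + 0.5·2)/10 × 100 = 50.0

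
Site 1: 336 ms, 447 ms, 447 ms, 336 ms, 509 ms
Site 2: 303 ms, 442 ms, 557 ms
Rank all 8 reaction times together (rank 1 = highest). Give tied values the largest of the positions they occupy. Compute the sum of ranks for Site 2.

Sorted (descending): 557, 509, 447, 447, 442, 336, 336, 303
The 2 values of 447 occupy positions 3–4 → each gets rank 4.
The 2 values of 336 occupy positions 6–7 → each gets rank 7.
Site 2 values → pooled ranks: 303→8, 442→5, 557→1
Rank sum = 8 + 5 + 1 = 14

14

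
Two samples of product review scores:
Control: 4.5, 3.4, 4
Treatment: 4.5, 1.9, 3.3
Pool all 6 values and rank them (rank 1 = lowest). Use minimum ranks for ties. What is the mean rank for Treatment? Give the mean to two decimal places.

Sorted (ascending): 1.9, 3.3, 3.4, 4, 4.5, 4.5
The 2 values of 4.5 occupy positions 5–6 → each gets rank 5.
Treatment values → pooled ranks: 4.5→5, 1.9→1, 3.3→2
Mean rank = (5 + 1 + 2) / 3 = 2.67

2.67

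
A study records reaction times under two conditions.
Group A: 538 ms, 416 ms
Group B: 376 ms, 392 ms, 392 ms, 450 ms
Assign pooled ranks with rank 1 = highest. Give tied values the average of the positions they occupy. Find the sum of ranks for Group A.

Sorted (descending): 538, 450, 416, 392, 392, 376
The 2 values of 392 occupy positions 4–5 → average rank (4+5)/2 = 4.5.
Group A values → pooled ranks: 538→1, 416→3
Rank sum = 1 + 3 = 4

4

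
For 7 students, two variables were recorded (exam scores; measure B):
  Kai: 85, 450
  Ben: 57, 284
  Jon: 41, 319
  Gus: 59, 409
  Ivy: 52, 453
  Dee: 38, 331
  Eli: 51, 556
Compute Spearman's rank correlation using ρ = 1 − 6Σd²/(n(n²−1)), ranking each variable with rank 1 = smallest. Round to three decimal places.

Ranks of variable 1: 7, 5, 2, 6, 4, 1, 3
Ranks of variable 2: 5, 1, 2, 4, 6, 3, 7
d = r₁ − r₂: 2, 4, 0, 2, -2, -2, -4
d²: 4, 16, 0, 4, 4, 4, 16; Σd² = 48
ρ = 1 − 6·48/(7·48) = 1 − 288/336 = 0.143

0.143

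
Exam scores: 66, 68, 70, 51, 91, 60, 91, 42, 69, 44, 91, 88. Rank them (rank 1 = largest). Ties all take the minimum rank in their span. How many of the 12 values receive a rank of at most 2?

Sorted (descending): 91, 91, 91, 88, 70, 69, 68, 66, 60, 51, 44, 42
The 3 values of 91 occupy positions 1–3 → each gets rank 1.
Ranks ≤ 2: {1, 1, 1} → 3 values.

3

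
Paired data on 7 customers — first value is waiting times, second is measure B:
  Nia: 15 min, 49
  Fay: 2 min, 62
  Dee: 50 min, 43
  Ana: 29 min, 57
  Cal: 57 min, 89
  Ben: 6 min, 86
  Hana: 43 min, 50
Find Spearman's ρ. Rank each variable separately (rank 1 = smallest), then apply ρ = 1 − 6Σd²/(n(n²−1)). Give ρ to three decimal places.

Ranks of variable 1: 3, 1, 6, 4, 7, 2, 5
Ranks of variable 2: 2, 5, 1, 4, 7, 6, 3
d = r₁ − r₂: 1, -4, 5, 0, 0, -4, 2
d²: 1, 16, 25, 0, 0, 16, 4; Σd² = 62
ρ = 1 − 6·62/(7·48) = 1 − 372/336 = -0.107

-0.107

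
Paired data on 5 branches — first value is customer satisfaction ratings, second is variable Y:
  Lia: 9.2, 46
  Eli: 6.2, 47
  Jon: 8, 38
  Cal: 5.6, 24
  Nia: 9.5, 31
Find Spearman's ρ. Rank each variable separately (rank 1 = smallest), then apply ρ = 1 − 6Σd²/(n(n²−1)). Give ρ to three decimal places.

Ranks of variable 1: 4, 2, 3, 1, 5
Ranks of variable 2: 4, 5, 3, 1, 2
d = r₁ − r₂: 0, -3, 0, 0, 3
d²: 0, 9, 0, 0, 9; Σd² = 18
ρ = 1 − 6·18/(5·24) = 1 − 108/120 = 0.100

0.100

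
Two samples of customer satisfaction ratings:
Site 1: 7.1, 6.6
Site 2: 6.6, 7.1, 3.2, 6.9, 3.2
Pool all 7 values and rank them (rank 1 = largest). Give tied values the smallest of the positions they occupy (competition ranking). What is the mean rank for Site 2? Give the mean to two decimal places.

Sorted (descending): 7.1, 7.1, 6.9, 6.6, 6.6, 3.2, 3.2
The 2 values of 7.1 occupy positions 1–2 → each gets rank 1.
The 2 values of 6.6 occupy positions 4–5 → each gets rank 4.
The 2 values of 3.2 occupy positions 6–7 → each gets rank 6.
Site 2 values → pooled ranks: 6.6→4, 7.1→1, 3.2→6, 6.9→3, 3.2→6
Mean rank = (4 + 1 + 6 + 3 + 6) / 5 = 4.00

4.00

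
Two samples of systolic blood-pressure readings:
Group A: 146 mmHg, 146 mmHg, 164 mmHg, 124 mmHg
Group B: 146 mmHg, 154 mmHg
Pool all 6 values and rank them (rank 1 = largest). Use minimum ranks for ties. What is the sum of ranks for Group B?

Sorted (descending): 164, 154, 146, 146, 146, 124
The 3 values of 146 occupy positions 3–5 → each gets rank 3.
Group B values → pooled ranks: 146→3, 154→2
Rank sum = 3 + 2 = 5

5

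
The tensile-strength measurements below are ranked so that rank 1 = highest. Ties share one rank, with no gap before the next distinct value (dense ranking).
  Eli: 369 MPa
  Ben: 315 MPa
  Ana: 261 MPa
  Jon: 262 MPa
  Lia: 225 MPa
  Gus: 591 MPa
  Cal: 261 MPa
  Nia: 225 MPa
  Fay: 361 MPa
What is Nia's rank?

Sorted (descending): 591, 369, 361, 315, 262, 261, 261, 225, 225
The 2 values of 261 share dense rank 6.
The 2 values of 225 share dense rank 7.
Remaining distinct values take the next consecutive integers.
Nia has value 225 MPa → rank 7.

7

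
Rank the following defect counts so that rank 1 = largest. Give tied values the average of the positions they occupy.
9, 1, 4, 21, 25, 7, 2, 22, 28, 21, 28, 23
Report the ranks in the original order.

8, 12, 10, 6.5, 3, 9, 11, 5, 1.5, 6.5, 1.5, 4

Sorted (descending): 28, 28, 25, 23, 22, 21, 21, 9, 7, 4, 2, 1
The 2 values of 28 occupy positions 1–2 → average rank (1+2)/2 = 1.5.
The 2 values of 21 occupy positions 6–7 → average rank (6+7)/2 = 6.5.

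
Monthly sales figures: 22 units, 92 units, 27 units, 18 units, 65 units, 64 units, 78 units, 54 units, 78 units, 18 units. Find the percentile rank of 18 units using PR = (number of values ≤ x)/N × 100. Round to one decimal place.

N = 10.
Strictly below 18: 0. Equal to 18: 2.
PR = 2/10 × 100 = 20.0

20.0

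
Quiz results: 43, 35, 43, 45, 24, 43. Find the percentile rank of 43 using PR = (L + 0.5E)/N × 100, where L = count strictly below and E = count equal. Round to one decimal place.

N = 6.
Strictly below 43: 2. Equal to 43: 3.
PR = (2 + 0.5·3)/6 × 100 = 58.3

58.3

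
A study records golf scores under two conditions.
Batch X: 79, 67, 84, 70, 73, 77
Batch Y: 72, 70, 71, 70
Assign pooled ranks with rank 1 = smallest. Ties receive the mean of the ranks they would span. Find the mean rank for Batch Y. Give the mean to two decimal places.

4.25

Sorted (ascending): 67, 70, 70, 70, 71, 72, 73, 77, 79, 84
The 3 values of 70 occupy positions 2–4 → average rank 3.
Batch Y values → pooled ranks: 72→6, 70→3, 71→5, 70→3
Mean rank = (6 + 3 + 5 + 3) / 4 = 4.25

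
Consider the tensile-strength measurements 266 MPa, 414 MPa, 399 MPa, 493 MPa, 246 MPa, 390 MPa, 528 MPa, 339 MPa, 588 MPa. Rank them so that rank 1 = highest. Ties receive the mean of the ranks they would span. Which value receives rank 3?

493

Sorted (descending): 588, 528, 493, 414, 399, 390, 339, 266, 246
No ties — each value takes its position as its rank.
Rank 3 → value 493.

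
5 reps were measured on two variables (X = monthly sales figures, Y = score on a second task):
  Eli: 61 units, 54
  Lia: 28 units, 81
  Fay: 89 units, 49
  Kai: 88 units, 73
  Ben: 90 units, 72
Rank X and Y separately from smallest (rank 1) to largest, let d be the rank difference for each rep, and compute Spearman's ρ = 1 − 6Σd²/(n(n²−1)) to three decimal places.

-0.500

Ranks of variable 1: 2, 1, 4, 3, 5
Ranks of variable 2: 2, 5, 1, 4, 3
d = r₁ − r₂: 0, -4, 3, -1, 2
d²: 0, 16, 9, 1, 4; Σd² = 30
ρ = 1 − 6·30/(5·24) = 1 − 180/120 = -0.500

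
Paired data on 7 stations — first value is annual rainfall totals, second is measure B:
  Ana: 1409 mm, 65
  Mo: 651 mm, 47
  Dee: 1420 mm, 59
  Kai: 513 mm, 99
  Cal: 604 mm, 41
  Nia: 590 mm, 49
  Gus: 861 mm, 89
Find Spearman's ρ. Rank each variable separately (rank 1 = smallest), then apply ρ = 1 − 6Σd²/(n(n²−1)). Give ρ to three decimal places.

0.000

Ranks of variable 1: 6, 4, 7, 1, 3, 2, 5
Ranks of variable 2: 5, 2, 4, 7, 1, 3, 6
d = r₁ − r₂: 1, 2, 3, -6, 2, -1, -1
d²: 1, 4, 9, 36, 4, 1, 1; Σd² = 56
ρ = 1 − 6·56/(7·48) = 1 − 336/336 = 0.000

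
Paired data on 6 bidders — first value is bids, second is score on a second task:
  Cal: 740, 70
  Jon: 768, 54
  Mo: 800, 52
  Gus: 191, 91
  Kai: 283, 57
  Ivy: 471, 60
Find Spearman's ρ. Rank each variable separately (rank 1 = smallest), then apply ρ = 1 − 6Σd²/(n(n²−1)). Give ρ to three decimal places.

-0.771

Ranks of variable 1: 4, 5, 6, 1, 2, 3
Ranks of variable 2: 5, 2, 1, 6, 3, 4
d = r₁ − r₂: -1, 3, 5, -5, -1, -1
d²: 1, 9, 25, 25, 1, 1; Σd² = 62
ρ = 1 − 6·62/(6·35) = 1 − 372/210 = -0.771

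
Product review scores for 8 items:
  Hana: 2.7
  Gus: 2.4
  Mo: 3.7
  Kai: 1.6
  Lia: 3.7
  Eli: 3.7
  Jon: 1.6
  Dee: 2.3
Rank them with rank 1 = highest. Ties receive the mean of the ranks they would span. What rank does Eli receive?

Sorted (descending): 3.7, 3.7, 3.7, 2.7, 2.4, 2.3, 1.6, 1.6
The 3 values of 3.7 occupy positions 1–3 → average rank 2.
The 2 values of 1.6 occupy positions 7–8 → average rank (7+8)/2 = 7.5.
Eli has value 3.7 → rank 2.

2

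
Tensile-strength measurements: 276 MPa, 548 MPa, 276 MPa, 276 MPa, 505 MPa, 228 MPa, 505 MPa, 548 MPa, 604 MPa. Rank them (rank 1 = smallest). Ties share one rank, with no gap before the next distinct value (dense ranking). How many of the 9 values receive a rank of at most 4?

8

Sorted (ascending): 228, 276, 276, 276, 505, 505, 548, 548, 604
The 3 values of 276 share dense rank 2.
The 2 values of 505 share dense rank 3.
The 2 values of 548 share dense rank 4.
Remaining distinct values take the next consecutive integers.
Ranks ≤ 4: {1, 2, 2, 2, 3, 3, 4, 4} → 8 values.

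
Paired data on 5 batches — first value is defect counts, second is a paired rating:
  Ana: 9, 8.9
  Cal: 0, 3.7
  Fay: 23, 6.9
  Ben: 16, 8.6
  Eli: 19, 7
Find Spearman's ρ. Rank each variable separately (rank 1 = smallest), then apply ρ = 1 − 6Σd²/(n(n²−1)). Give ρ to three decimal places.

Ranks of variable 1: 2, 1, 5, 3, 4
Ranks of variable 2: 5, 1, 2, 4, 3
d = r₁ − r₂: -3, 0, 3, -1, 1
d²: 9, 0, 9, 1, 1; Σd² = 20
ρ = 1 − 6·20/(5·24) = 1 − 120/120 = 0.000

0.000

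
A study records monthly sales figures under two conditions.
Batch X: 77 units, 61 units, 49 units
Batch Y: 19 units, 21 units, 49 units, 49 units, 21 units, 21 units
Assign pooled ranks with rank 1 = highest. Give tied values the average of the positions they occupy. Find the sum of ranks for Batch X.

7

Sorted (descending): 77, 61, 49, 49, 49, 21, 21, 21, 19
The 3 values of 49 occupy positions 3–5 → average rank 4.
The 3 values of 21 occupy positions 6–8 → average rank 7.
Batch X values → pooled ranks: 77→1, 61→2, 49→4
Rank sum = 1 + 2 + 4 = 7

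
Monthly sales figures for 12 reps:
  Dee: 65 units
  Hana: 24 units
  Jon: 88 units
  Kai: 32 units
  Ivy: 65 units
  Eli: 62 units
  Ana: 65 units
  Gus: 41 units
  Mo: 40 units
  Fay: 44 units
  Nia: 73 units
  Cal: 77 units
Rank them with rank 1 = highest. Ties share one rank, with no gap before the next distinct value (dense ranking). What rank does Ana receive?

Sorted (descending): 88, 77, 73, 65, 65, 65, 62, 44, 41, 40, 32, 24
The 3 values of 65 share dense rank 4.
Remaining distinct values take the next consecutive integers.
Ana has value 65 units → rank 4.

4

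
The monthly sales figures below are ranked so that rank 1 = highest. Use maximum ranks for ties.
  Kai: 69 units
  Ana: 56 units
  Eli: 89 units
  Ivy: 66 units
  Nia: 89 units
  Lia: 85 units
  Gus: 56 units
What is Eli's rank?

Sorted (descending): 89, 89, 85, 69, 66, 56, 56
The 2 values of 89 occupy positions 1–2 → each gets rank 2.
The 2 values of 56 occupy positions 6–7 → each gets rank 7.
Eli has value 89 units → rank 2.

2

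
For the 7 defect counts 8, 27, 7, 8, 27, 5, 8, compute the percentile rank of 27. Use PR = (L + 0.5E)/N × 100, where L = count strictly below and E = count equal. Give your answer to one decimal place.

85.7

N = 7.
Strictly below 27: 5. Equal to 27: 2.
PR = (5 + 0.5·2)/7 × 100 = 85.7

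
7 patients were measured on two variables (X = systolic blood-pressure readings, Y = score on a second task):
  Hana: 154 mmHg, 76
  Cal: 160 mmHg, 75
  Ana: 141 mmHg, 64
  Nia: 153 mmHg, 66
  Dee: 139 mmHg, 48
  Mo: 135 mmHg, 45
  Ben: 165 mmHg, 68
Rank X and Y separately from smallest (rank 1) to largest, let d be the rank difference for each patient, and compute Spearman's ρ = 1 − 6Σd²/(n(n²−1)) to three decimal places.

Ranks of variable 1: 5, 6, 3, 4, 2, 1, 7
Ranks of variable 2: 7, 6, 3, 4, 2, 1, 5
d = r₁ − r₂: -2, 0, 0, 0, 0, 0, 2
d²: 4, 0, 0, 0, 0, 0, 4; Σd² = 8
ρ = 1 − 6·8/(7·48) = 1 − 48/336 = 0.857

0.857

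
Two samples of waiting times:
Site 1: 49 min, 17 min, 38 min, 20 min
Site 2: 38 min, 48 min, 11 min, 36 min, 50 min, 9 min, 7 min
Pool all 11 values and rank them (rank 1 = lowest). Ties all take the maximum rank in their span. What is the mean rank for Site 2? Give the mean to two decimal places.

5.71

Sorted (ascending): 7, 9, 11, 17, 20, 36, 38, 38, 48, 49, 50
The 2 values of 38 occupy positions 7–8 → each gets rank 8.
Site 2 values → pooled ranks: 38→8, 48→9, 11→3, 36→6, 50→11, 9→2, 7→1
Mean rank = (8 + 9 + 3 + 6 + 11 + 2 + 1) / 7 = 5.71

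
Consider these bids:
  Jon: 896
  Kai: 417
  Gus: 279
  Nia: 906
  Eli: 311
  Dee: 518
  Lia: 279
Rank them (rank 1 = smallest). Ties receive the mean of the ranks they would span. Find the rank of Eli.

3

Sorted (ascending): 279, 279, 311, 417, 518, 896, 906
The 2 values of 279 occupy positions 1–2 → average rank (1+2)/2 = 1.5.
Eli has value 311 → rank 3.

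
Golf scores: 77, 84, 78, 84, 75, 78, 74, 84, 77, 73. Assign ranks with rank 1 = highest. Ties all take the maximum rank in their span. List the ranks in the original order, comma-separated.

Sorted (descending): 84, 84, 84, 78, 78, 77, 77, 75, 74, 73
The 3 values of 84 occupy positions 1–3 → each gets rank 3.
The 2 values of 78 occupy positions 4–5 → each gets rank 5.
The 2 values of 77 occupy positions 6–7 → each gets rank 7.

7, 3, 5, 3, 8, 5, 9, 3, 7, 10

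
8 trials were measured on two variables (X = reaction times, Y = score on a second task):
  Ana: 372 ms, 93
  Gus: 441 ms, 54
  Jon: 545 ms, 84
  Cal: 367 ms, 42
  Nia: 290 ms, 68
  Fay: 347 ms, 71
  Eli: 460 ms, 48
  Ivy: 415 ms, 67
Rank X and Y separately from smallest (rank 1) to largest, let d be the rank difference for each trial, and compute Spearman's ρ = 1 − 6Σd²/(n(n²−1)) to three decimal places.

-0.048

Ranks of variable 1: 4, 6, 8, 3, 1, 2, 7, 5
Ranks of variable 2: 8, 3, 7, 1, 5, 6, 2, 4
d = r₁ − r₂: -4, 3, 1, 2, -4, -4, 5, 1
d²: 16, 9, 1, 4, 16, 16, 25, 1; Σd² = 88
ρ = 1 − 6·88/(8·63) = 1 − 528/504 = -0.048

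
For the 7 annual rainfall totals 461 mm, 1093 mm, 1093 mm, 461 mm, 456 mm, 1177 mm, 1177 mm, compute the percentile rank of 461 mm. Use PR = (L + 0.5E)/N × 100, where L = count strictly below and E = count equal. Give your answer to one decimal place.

28.6

N = 7.
Strictly below 461: 1. Equal to 461: 2.
PR = (1 + 0.5·2)/7 × 100 = 28.6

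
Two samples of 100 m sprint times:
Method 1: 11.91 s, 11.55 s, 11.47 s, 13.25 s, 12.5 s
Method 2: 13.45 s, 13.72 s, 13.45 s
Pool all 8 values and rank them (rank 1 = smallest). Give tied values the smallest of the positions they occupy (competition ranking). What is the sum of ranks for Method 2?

Sorted (ascending): 11.47, 11.55, 11.91, 12.5, 13.25, 13.45, 13.45, 13.72
The 2 values of 13.45 occupy positions 6–7 → each gets rank 6.
Method 2 values → pooled ranks: 13.45→6, 13.72→8, 13.45→6
Rank sum = 6 + 8 + 6 = 20

20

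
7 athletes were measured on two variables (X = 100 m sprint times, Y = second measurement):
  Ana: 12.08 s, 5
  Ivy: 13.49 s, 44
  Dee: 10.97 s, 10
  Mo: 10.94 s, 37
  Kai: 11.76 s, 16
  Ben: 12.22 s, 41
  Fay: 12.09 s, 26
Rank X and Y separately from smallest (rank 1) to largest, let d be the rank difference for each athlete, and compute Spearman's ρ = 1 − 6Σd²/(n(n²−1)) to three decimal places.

Ranks of variable 1: 4, 7, 2, 1, 3, 6, 5
Ranks of variable 2: 1, 7, 2, 5, 3, 6, 4
d = r₁ − r₂: 3, 0, 0, -4, 0, 0, 1
d²: 9, 0, 0, 16, 0, 0, 1; Σd² = 26
ρ = 1 − 6·26/(7·48) = 1 − 156/336 = 0.536

0.536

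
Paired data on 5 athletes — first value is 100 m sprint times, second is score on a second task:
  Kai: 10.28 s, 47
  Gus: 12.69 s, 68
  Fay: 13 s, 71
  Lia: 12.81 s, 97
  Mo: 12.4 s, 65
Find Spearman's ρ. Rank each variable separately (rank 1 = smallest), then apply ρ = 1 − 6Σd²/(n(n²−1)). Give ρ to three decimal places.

0.900

Ranks of variable 1: 1, 3, 5, 4, 2
Ranks of variable 2: 1, 3, 4, 5, 2
d = r₁ − r₂: 0, 0, 1, -1, 0
d²: 0, 0, 1, 1, 0; Σd² = 2
ρ = 1 − 6·2/(5·24) = 1 − 12/120 = 0.900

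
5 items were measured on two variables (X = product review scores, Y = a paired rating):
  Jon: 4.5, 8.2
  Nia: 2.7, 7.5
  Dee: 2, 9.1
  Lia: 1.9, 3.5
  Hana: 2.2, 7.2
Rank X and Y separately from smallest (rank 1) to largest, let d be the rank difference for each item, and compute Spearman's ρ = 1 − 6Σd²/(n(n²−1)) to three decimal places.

0.400

Ranks of variable 1: 5, 4, 2, 1, 3
Ranks of variable 2: 4, 3, 5, 1, 2
d = r₁ − r₂: 1, 1, -3, 0, 1
d²: 1, 1, 9, 0, 1; Σd² = 12
ρ = 1 − 6·12/(5·24) = 1 − 72/120 = 0.400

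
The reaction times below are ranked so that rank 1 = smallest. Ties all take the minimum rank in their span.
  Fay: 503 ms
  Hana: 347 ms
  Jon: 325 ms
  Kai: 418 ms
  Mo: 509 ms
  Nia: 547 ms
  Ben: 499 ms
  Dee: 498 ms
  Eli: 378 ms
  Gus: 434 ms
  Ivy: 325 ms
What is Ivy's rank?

Sorted (ascending): 325, 325, 347, 378, 418, 434, 498, 499, 503, 509, 547
The 2 values of 325 occupy positions 1–2 → each gets rank 1.
Ivy has value 325 ms → rank 1.

1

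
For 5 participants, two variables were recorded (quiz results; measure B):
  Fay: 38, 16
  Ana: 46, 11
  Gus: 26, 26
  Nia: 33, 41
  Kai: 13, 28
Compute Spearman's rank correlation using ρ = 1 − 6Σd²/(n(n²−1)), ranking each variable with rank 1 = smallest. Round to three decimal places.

Ranks of variable 1: 4, 5, 2, 3, 1
Ranks of variable 2: 2, 1, 3, 5, 4
d = r₁ − r₂: 2, 4, -1, -2, -3
d²: 4, 16, 1, 4, 9; Σd² = 34
ρ = 1 − 6·34/(5·24) = 1 − 204/120 = -0.700

-0.700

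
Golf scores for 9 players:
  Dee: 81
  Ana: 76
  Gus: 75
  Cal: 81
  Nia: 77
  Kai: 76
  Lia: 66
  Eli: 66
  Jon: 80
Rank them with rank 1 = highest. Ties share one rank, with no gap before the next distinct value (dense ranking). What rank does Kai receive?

Sorted (descending): 81, 81, 80, 77, 76, 76, 75, 66, 66
The 2 values of 81 share dense rank 1.
The 2 values of 76 share dense rank 4.
The 2 values of 66 share dense rank 6.
Remaining distinct values take the next consecutive integers.
Kai has value 76 → rank 4.

4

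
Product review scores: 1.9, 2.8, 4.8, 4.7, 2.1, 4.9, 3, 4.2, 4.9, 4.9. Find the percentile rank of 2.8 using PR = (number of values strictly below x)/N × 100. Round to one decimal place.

20.0

N = 10.
Strictly below 2.8: 2. Equal to 2.8: 1.
PR = 2/10 × 100 = 20.0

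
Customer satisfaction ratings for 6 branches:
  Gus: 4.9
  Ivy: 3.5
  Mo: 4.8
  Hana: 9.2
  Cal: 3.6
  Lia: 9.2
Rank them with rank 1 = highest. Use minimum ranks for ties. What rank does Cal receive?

5

Sorted (descending): 9.2, 9.2, 4.9, 4.8, 3.6, 3.5
The 2 values of 9.2 occupy positions 1–2 → each gets rank 1.
Cal has value 3.6 → rank 5.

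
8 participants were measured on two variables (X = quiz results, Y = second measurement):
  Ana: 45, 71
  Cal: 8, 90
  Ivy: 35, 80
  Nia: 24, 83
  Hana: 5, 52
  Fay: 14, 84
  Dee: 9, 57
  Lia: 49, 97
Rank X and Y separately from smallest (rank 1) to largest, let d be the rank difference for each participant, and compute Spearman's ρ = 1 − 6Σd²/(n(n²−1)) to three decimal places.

0.405

Ranks of variable 1: 7, 2, 6, 5, 1, 4, 3, 8
Ranks of variable 2: 3, 7, 4, 5, 1, 6, 2, 8
d = r₁ − r₂: 4, -5, 2, 0, 0, -2, 1, 0
d²: 16, 25, 4, 0, 0, 4, 1, 0; Σd² = 50
ρ = 1 − 6·50/(8·63) = 1 − 300/504 = 0.405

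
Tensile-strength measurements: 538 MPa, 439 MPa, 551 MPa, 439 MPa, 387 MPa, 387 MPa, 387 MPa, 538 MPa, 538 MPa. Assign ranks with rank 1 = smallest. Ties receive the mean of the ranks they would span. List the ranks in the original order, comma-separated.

7, 4.5, 9, 4.5, 2, 2, 2, 7, 7

Sorted (ascending): 387, 387, 387, 439, 439, 538, 538, 538, 551
The 3 values of 387 occupy positions 1–3 → average rank 2.
The 2 values of 439 occupy positions 4–5 → average rank (4+5)/2 = 4.5.
The 3 values of 538 occupy positions 6–8 → average rank 7.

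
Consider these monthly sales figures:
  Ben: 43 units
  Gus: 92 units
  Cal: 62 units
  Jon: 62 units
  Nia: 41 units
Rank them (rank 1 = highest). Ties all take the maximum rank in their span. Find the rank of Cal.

Sorted (descending): 92, 62, 62, 43, 41
The 2 values of 62 occupy positions 2–3 → each gets rank 3.
Cal has value 62 units → rank 3.

3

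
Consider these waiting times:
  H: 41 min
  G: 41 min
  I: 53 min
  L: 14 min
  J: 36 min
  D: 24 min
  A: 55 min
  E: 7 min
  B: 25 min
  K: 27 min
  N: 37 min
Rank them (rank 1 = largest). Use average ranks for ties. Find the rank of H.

3.5

Sorted (descending): 55, 53, 41, 41, 37, 36, 27, 25, 24, 14, 7
The 2 values of 41 occupy positions 3–4 → average rank (3+4)/2 = 3.5.
H has value 41 min → rank 3.5.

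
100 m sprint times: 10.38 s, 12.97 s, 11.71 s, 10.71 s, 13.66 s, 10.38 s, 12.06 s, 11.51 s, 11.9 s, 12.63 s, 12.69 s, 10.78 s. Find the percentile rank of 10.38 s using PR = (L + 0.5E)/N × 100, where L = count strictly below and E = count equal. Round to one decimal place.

N = 12.
Strictly below 10.38: 0. Equal to 10.38: 2.
PR = (0 + 0.5·2)/12 × 100 = 8.3

8.3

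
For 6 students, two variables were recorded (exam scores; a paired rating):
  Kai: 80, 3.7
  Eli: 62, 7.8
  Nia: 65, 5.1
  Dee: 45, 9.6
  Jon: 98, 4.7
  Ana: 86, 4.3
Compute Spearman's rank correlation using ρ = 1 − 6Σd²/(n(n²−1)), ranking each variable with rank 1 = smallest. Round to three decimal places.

Ranks of variable 1: 4, 2, 3, 1, 6, 5
Ranks of variable 2: 1, 5, 4, 6, 3, 2
d = r₁ − r₂: 3, -3, -1, -5, 3, 3
d²: 9, 9, 1, 25, 9, 9; Σd² = 62
ρ = 1 − 6·62/(6·35) = 1 − 372/210 = -0.771

-0.771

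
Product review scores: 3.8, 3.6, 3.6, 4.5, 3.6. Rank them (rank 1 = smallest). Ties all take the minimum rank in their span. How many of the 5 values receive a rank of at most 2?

Sorted (ascending): 3.6, 3.6, 3.6, 3.8, 4.5
The 3 values of 3.6 occupy positions 1–3 → each gets rank 1.
Ranks ≤ 2: {1, 1, 1} → 3 values.

3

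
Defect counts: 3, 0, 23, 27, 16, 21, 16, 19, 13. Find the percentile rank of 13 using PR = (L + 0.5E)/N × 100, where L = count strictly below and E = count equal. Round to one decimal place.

N = 9.
Strictly below 13: 2. Equal to 13: 1.
PR = (2 + 0.5·1)/9 × 100 = 27.8

27.8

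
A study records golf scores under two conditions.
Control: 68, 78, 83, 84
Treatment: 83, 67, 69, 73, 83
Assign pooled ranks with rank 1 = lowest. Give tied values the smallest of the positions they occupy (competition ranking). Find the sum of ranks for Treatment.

Sorted (ascending): 67, 68, 69, 73, 78, 83, 83, 83, 84
The 3 values of 83 occupy positions 6–8 → each gets rank 6.
Treatment values → pooled ranks: 83→6, 67→1, 69→3, 73→4, 83→6
Rank sum = 6 + 1 + 3 + 4 + 6 = 20

20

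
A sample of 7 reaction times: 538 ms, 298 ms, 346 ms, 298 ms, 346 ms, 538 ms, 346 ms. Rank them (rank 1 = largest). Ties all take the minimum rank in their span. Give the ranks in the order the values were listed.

1, 6, 3, 6, 3, 1, 3

Sorted (descending): 538, 538, 346, 346, 346, 298, 298
The 2 values of 538 occupy positions 1–2 → each gets rank 1.
The 3 values of 346 occupy positions 3–5 → each gets rank 3.
The 2 values of 298 occupy positions 6–7 → each gets rank 6.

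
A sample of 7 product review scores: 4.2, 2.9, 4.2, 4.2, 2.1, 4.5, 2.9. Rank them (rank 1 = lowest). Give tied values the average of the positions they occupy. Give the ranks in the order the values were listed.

Sorted (ascending): 2.1, 2.9, 2.9, 4.2, 4.2, 4.2, 4.5
The 2 values of 2.9 occupy positions 2–3 → average rank (2+3)/2 = 2.5.
The 3 values of 4.2 occupy positions 4–6 → average rank 5.

5, 2.5, 5, 5, 1, 7, 2.5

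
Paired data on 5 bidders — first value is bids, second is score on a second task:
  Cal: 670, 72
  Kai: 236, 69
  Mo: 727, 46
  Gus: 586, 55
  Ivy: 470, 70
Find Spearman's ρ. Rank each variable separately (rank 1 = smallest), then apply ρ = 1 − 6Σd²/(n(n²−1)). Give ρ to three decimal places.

-0.300

Ranks of variable 1: 4, 1, 5, 3, 2
Ranks of variable 2: 5, 3, 1, 2, 4
d = r₁ − r₂: -1, -2, 4, 1, -2
d²: 1, 4, 16, 1, 4; Σd² = 26
ρ = 1 − 6·26/(5·24) = 1 − 156/120 = -0.300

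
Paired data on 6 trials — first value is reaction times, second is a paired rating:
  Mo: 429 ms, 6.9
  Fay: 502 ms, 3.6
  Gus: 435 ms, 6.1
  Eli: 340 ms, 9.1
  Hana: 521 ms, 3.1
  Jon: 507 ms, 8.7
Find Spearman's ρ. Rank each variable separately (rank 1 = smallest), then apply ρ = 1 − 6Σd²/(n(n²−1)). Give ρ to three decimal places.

Ranks of variable 1: 2, 4, 3, 1, 6, 5
Ranks of variable 2: 4, 2, 3, 6, 1, 5
d = r₁ − r₂: -2, 2, 0, -5, 5, 0
d²: 4, 4, 0, 25, 25, 0; Σd² = 58
ρ = 1 − 6·58/(6·35) = 1 − 348/210 = -0.657

-0.657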